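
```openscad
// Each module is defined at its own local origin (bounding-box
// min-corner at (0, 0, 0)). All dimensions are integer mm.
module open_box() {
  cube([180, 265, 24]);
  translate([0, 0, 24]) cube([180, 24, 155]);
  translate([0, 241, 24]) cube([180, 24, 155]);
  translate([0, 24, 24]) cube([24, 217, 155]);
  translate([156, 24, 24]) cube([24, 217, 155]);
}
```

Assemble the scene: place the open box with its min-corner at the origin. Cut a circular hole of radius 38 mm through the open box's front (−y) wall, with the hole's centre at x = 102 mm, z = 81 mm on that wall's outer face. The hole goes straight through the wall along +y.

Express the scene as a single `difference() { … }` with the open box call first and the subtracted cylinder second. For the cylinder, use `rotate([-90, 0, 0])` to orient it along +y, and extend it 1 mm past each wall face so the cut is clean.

difference() {
  open_box();
  translate([102, -1, 81]) rotate([-90, 0, 0]) cylinder(h = 26, r = 38);
}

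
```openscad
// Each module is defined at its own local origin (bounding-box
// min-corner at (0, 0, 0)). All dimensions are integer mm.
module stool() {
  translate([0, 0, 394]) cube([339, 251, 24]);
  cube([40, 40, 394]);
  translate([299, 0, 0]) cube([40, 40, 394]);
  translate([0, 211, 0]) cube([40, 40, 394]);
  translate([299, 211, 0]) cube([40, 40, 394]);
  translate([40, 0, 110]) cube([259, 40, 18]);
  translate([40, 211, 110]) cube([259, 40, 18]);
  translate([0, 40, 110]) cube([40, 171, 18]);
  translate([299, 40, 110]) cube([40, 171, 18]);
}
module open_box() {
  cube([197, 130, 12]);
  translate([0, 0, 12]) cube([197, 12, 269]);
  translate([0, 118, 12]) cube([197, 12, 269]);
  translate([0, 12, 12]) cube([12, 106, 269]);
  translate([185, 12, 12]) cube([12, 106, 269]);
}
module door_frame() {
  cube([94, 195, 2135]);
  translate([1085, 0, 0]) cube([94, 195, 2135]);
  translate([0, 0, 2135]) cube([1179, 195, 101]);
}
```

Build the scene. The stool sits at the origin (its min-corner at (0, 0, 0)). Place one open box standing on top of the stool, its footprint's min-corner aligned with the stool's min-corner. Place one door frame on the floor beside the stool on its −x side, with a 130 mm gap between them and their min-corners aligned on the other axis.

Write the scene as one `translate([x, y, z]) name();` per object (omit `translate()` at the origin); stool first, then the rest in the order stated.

stool();
translate([0, 0, 418]) open_box();
translate([-1309, 0, 0]) door_frame();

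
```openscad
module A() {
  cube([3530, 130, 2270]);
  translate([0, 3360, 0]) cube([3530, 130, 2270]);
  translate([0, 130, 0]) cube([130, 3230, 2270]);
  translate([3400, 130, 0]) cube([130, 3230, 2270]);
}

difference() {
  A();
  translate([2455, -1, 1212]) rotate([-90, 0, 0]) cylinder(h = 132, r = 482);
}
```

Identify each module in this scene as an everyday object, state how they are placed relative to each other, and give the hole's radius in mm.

A is a house frame. The house frame has a circular hole through its front wall. The hole's radius is 482 mm.

The subtracted cylinder has r = 482 mm.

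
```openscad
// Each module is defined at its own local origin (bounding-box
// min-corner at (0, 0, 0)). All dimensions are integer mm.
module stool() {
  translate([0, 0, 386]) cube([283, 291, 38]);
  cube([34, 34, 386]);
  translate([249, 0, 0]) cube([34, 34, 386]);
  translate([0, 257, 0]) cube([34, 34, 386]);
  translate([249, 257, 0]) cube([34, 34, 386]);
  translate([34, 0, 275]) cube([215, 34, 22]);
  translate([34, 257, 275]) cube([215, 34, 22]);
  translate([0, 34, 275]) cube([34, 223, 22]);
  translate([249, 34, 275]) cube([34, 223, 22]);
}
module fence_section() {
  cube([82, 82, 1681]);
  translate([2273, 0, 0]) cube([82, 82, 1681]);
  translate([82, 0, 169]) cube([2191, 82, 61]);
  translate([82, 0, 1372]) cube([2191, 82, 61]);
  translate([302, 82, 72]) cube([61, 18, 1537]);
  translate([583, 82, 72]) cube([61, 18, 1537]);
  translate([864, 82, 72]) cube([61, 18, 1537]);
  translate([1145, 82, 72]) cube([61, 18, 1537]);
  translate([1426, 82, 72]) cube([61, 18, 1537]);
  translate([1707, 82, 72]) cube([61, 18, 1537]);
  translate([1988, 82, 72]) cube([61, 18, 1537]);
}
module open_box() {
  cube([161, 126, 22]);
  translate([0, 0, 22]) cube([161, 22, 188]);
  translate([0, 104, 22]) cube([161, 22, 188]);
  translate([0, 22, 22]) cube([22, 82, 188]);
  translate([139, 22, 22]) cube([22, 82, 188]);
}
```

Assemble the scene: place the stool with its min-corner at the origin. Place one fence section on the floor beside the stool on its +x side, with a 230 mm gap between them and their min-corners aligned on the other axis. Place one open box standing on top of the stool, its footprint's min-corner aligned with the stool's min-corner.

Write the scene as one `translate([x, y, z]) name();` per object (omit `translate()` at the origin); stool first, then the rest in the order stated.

stool();
translate([513, 0, 0]) fence_section();
translate([0, 0, 424]) open_box();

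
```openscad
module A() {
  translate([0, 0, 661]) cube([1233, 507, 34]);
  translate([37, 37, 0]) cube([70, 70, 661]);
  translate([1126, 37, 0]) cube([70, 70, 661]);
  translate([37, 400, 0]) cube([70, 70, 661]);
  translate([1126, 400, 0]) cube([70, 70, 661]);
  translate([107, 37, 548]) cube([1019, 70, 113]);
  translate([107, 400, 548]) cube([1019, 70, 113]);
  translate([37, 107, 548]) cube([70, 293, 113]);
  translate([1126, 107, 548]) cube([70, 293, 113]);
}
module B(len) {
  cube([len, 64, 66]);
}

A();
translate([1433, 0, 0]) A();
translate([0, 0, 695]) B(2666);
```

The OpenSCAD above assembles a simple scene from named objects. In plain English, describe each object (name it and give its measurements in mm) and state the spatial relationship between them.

A is a table: top 1233 mm (x) × 507 mm (y), 34 mm thick, upper face at z = 695 mm, on four 70×70 mm square legs, each inset 37 mm from the nearest pair of top edges, running from z = 0 to the bottom of the top. Four apron rails, 70 mm thick and 113 mm tall, run between adjacent legs with their top edges flush with the underside of the top and their outer faces flush with the legs' outer faces.

B is a rectangular beam 2666 mm long (x), 64 mm deep (y), 66 mm thick (z).

The beam spans the tops of two tables placed 200 mm apart, resting at z = 695 mm.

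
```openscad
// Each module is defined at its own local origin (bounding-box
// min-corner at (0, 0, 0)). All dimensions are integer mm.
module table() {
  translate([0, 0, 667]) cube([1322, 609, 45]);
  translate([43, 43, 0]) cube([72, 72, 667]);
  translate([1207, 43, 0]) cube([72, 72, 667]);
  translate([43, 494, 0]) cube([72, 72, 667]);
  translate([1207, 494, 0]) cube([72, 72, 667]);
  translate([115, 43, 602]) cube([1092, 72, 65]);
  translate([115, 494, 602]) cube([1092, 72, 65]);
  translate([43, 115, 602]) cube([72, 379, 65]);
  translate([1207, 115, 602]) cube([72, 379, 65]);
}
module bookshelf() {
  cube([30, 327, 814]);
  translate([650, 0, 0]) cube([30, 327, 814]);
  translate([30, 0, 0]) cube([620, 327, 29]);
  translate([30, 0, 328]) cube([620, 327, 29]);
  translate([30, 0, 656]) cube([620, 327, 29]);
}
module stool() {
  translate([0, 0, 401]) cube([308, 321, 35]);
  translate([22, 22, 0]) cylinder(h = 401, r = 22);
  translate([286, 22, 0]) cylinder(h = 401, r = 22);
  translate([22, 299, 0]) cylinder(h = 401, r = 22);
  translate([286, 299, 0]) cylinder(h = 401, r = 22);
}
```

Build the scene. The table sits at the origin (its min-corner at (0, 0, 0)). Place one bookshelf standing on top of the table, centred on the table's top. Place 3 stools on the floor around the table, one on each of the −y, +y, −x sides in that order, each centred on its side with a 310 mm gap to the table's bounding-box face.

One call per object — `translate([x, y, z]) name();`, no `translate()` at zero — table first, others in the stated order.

table();
translate([321, 141, 712]) bookshelf();
translate([507, -631, 0]) stool();
translate([507, 919, 0]) stool();
translate([-618, 144, 0]) stool();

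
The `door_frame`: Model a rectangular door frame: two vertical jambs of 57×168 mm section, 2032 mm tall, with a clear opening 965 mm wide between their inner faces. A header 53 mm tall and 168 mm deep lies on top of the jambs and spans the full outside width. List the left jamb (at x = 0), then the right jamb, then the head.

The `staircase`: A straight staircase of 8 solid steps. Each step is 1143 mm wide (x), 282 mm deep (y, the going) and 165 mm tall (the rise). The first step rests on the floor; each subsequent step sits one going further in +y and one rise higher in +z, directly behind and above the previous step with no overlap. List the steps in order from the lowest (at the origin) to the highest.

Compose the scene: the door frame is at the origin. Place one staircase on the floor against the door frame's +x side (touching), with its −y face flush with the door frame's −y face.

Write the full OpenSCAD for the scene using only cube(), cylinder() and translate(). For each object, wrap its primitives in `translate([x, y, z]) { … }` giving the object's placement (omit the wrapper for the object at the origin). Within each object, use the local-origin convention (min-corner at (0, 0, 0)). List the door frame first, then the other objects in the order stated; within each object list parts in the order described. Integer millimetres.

cube([57, 168, 2032]);
translate([1022, 0, 0]) cube([57, 168, 2032]);
translate([0, 0, 2032]) cube([1079, 168, 53]);
translate([1079, 0, 0]) {
  cube([1143, 282, 165]);
  translate([0, 282, 165]) cube([1143, 282, 165]);
  translate([0, 564, 330]) cube([1143, 282, 165]);
  translate([0, 846, 495]) cube([1143, 282, 165]);
  translate([0, 1128, 660]) cube([1143, 282, 165]);
  translate([0, 1410, 825]) cube([1143, 282, 165]);
  translate([0, 1692, 990]) cube([1143, 282, 165]);
  translate([0, 1974, 1155]) cube([1143, 282, 165]);
}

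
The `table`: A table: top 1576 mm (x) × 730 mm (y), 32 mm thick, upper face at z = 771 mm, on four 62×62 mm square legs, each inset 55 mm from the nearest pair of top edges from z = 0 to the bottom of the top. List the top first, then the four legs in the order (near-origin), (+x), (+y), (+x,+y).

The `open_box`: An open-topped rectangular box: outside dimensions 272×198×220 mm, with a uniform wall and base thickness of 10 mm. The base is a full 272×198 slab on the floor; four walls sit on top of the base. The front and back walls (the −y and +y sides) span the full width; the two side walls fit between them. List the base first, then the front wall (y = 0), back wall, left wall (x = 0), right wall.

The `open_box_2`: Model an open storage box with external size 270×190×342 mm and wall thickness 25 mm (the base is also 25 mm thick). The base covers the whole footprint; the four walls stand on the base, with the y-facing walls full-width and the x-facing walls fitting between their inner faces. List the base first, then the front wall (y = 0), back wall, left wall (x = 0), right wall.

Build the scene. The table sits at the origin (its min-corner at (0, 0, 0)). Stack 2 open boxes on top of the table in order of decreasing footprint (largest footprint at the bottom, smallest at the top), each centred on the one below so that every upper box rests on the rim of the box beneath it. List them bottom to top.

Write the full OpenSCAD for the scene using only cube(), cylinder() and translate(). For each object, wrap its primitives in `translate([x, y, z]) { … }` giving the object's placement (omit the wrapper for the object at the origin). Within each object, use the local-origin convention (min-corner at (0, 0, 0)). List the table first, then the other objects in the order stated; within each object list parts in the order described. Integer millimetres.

translate([0, 0, 739]) cube([1576, 730, 32]);
translate([55, 55, 0]) cube([62, 62, 739]);
translate([1459, 55, 0]) cube([62, 62, 739]);
translate([55, 613, 0]) cube([62, 62, 739]);
translate([1459, 613, 0]) cube([62, 62, 739]);
translate([652, 266, 771]) {
  cube([272, 198, 10]);
  translate([0, 0, 10]) cube([272, 10, 210]);
  translate([0, 188, 10]) cube([272, 10, 210]);
  translate([0, 10, 10]) cube([10, 178, 210]);
  translate([262, 10, 10]) cube([10, 178, 210]);
}
translate([653, 270, 991]) {
  cube([270, 190, 25]);
  translate([0, 0, 25]) cube([270, 25, 317]);
  translate([0, 165, 25]) cube([270, 25, 317]);
  translate([0, 25, 25]) cube([25, 140, 317]);
  translate([245, 25, 25]) cube([25, 140, 317]);
}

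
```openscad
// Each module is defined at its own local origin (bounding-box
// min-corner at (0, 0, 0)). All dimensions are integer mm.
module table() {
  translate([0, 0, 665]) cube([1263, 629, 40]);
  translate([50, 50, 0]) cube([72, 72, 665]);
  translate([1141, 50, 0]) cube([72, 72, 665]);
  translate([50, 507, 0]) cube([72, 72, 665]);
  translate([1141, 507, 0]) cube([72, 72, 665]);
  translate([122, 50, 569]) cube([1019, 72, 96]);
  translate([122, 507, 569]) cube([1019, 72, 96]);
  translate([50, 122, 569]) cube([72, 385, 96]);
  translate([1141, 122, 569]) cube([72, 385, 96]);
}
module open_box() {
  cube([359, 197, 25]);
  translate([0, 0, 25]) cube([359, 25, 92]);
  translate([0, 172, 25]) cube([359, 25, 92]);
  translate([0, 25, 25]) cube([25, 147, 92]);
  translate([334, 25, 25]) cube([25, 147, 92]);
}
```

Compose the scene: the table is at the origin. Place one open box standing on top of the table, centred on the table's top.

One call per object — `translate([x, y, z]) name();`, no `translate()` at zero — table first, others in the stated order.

table();
translate([452, 216, 705]) open_box();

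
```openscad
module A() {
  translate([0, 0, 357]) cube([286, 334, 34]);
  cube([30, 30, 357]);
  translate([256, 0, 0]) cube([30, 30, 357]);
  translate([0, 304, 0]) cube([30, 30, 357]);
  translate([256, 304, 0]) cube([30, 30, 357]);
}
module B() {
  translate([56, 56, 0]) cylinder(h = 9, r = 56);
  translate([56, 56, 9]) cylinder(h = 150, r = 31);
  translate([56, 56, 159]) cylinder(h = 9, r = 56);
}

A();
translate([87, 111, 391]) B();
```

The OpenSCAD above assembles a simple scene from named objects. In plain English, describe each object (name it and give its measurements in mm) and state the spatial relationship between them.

A is a simple wooden stool: a rectangular seat 286 mm (x) by 334 mm (y), 34 mm thick, top face at z = 391 mm, on four square legs, each 30×30 mm in cross-section. The legs rest on z = 0, each flush with a corner of the seat.

B is a spool: two coaxial disc flanges of radius 56 mm and thickness 9 mm, joined by a core cylinder of radius 31 mm and height 150 mm. The lower flange rests on z = 0 and the three cylinders share a vertical axis.

The spool is on top of the stool, centred.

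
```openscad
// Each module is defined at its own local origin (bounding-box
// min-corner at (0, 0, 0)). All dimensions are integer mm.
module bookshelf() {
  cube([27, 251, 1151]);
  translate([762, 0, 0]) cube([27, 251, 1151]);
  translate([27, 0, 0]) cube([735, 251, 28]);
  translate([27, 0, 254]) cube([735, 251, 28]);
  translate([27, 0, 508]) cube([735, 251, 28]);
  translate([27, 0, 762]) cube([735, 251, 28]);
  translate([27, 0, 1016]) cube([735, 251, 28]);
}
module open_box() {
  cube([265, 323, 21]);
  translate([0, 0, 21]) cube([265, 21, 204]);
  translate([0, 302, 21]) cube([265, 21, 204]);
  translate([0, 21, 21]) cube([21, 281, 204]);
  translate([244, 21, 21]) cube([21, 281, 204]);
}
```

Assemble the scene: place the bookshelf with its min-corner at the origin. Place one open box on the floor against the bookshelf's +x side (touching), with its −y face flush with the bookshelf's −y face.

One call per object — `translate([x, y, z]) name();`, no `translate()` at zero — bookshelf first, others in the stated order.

bookshelf();
translate([789, 0, 0]) open_box();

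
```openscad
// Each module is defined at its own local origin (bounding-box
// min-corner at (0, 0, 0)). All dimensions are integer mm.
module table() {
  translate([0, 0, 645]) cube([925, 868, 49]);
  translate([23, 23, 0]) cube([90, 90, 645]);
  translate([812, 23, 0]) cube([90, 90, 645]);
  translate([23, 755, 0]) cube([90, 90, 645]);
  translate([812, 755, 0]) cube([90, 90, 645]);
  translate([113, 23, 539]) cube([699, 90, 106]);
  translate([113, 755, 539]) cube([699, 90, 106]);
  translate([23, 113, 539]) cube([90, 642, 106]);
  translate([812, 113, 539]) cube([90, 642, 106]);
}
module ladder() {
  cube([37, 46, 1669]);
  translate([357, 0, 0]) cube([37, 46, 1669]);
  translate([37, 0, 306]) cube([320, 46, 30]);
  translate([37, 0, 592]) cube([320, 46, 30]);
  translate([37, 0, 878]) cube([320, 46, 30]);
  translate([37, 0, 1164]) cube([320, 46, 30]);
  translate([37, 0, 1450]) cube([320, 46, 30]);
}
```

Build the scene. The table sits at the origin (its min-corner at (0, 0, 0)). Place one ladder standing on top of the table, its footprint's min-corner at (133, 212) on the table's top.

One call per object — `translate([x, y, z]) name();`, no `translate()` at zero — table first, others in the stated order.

table();
translate([133, 212, 694]) ladder();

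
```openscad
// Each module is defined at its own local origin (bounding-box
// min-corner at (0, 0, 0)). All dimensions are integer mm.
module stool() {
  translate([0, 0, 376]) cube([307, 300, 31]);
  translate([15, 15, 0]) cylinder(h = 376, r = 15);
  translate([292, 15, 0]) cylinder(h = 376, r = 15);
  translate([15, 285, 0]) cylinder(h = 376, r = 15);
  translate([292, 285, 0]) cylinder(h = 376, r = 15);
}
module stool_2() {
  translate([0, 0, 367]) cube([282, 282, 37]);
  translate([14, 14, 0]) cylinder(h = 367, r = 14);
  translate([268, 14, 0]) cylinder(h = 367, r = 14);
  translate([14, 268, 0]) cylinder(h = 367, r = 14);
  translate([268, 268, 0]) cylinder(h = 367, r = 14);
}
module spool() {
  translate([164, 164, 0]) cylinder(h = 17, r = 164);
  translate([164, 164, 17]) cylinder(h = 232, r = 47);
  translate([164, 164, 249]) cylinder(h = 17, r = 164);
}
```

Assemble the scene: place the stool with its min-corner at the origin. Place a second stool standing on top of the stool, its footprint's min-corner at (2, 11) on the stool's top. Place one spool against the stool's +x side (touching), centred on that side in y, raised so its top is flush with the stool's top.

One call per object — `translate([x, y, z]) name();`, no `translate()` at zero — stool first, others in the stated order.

stool();
translate([2, 11, 407]) stool_2();
translate([307, -14, 141]) spool();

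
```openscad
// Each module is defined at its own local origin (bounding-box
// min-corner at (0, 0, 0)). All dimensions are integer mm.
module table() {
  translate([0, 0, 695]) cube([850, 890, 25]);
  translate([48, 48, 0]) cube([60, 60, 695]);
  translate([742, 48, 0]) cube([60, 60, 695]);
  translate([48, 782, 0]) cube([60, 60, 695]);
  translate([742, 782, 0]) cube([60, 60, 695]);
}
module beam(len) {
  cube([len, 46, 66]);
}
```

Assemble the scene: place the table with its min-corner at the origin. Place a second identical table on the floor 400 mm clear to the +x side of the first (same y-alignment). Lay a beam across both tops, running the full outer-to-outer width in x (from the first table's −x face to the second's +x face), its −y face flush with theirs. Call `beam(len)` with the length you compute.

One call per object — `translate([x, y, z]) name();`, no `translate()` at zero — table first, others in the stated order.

table();
translate([1250, 0, 0]) table();
translate([0, 0, 720]) beam(2100);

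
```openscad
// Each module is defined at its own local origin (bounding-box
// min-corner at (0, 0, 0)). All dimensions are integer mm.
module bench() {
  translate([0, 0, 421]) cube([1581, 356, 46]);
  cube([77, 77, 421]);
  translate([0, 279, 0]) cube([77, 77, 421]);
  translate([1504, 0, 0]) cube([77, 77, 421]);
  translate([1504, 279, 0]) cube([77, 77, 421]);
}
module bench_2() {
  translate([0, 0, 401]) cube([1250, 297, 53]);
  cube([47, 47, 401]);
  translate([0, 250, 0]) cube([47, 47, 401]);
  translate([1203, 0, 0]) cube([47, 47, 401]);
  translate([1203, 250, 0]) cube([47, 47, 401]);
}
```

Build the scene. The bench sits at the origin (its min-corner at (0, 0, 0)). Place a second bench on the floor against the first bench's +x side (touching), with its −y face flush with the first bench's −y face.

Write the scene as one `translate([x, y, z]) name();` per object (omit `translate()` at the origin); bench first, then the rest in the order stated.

bench();
translate([1581, 0, 0]) bench_2();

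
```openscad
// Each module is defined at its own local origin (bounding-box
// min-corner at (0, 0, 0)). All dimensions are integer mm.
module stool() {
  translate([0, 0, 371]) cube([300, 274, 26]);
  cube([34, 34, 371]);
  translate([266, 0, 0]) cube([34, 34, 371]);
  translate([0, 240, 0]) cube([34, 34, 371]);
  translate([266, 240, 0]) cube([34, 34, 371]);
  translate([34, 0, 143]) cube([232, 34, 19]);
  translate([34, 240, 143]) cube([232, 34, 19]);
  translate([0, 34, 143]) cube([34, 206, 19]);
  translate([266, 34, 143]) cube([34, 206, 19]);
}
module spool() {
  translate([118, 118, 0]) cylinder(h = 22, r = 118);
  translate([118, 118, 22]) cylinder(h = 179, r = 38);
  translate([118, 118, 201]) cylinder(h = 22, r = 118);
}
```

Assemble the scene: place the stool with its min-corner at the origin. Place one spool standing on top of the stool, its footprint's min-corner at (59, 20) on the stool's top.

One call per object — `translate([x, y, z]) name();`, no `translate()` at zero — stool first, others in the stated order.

stool();
translate([59, 20, 397]) spool();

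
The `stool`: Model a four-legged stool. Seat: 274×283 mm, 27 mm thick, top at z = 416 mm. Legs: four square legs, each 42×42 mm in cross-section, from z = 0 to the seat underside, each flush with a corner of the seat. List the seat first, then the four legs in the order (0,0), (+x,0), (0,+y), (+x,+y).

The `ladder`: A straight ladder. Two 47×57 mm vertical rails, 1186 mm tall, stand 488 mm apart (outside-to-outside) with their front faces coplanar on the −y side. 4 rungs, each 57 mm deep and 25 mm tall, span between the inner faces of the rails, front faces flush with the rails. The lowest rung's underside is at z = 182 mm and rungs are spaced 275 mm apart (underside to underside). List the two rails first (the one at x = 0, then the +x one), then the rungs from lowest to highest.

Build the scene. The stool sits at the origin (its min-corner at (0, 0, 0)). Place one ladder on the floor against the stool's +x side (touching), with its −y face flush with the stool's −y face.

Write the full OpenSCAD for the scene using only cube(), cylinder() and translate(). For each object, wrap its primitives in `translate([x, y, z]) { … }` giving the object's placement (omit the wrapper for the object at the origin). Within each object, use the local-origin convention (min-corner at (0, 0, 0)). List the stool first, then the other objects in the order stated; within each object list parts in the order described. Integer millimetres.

translate([0, 0, 389]) cube([274, 283, 27]);
cube([42, 42, 389]);
translate([232, 0, 0]) cube([42, 42, 389]);
translate([0, 241, 0]) cube([42, 42, 389]);
translate([232, 241, 0]) cube([42, 42, 389]);
translate([274, 0, 0]) {
  cube([47, 57, 1186]);
  translate([441, 0, 0]) cube([47, 57, 1186]);
  translate([47, 0, 182]) cube([394, 57, 25]);
  translate([47, 0, 457]) cube([394, 57, 25]);
  translate([47, 0, 732]) cube([394, 57, 25]);
  translate([47, 0, 1007]) cube([394, 57, 25]);
}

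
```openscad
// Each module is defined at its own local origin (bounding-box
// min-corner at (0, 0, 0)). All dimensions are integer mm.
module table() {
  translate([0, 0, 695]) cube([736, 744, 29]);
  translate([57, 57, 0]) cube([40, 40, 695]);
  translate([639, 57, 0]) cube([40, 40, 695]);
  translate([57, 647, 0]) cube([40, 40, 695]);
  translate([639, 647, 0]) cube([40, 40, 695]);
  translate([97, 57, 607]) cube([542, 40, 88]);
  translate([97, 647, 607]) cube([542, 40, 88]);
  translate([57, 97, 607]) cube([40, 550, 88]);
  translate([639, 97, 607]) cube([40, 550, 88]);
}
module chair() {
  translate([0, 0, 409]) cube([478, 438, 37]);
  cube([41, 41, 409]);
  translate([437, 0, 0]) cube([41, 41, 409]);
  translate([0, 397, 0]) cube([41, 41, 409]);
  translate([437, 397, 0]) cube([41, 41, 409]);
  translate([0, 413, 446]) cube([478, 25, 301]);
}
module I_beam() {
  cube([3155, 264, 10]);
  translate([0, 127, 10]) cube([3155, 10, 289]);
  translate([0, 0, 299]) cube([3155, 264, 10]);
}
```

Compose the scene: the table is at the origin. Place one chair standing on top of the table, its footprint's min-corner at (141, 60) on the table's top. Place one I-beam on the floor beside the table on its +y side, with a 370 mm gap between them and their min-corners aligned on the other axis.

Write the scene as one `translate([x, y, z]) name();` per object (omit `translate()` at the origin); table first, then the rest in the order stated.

table();
translate([141, 60, 724]) chair();
translate([0, 1114, 0]) I_beam();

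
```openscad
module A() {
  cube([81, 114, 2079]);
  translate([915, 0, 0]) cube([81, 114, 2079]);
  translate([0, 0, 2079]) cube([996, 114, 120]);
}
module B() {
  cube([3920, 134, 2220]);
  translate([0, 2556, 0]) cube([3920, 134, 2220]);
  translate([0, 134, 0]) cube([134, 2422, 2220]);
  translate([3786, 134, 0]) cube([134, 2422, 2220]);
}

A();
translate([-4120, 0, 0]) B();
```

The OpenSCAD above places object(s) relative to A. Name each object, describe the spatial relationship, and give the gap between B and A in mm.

The house frame's nearest face is 200 mm from the door frame's −x face.

A is a door frame. B is a house frame. The house frame is on the floor beside the door frame on its −x side. The gap between the house frame and the door frame is 200 mm.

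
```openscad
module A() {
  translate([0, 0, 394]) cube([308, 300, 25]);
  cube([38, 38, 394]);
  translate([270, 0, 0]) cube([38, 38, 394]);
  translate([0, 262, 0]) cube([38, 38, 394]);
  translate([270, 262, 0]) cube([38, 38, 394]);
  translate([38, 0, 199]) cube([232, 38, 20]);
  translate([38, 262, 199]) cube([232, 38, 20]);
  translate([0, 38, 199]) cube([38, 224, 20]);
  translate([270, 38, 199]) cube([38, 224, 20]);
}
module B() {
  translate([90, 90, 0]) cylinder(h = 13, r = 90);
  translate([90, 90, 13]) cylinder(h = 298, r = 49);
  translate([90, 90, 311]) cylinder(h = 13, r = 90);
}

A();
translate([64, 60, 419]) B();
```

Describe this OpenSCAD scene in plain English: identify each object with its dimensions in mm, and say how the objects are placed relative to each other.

A is a four-legged stool. The seat is 308×300 mm, 25 mm thick, top at z = 419 mm. It stands on four square legs, each 38×38 mm in cross-section, from z = 0 to the seat underside, each flush with a corner of the seat. Four stretchers, 38 mm wide and 20 mm tall, connect adjacent legs with their undersides at z = 199 mm, each running between the inner faces of the legs it joins and aligned with the legs' outer faces on the other axis.

B is a spool: two coaxial disc flanges of radius 90 mm and thickness 13 mm, joined by a core cylinder of radius 49 mm and height 298 mm. The lower flange rests on z = 0 and the three cylinders share a vertical axis.

The spool is on top of the stool, centred.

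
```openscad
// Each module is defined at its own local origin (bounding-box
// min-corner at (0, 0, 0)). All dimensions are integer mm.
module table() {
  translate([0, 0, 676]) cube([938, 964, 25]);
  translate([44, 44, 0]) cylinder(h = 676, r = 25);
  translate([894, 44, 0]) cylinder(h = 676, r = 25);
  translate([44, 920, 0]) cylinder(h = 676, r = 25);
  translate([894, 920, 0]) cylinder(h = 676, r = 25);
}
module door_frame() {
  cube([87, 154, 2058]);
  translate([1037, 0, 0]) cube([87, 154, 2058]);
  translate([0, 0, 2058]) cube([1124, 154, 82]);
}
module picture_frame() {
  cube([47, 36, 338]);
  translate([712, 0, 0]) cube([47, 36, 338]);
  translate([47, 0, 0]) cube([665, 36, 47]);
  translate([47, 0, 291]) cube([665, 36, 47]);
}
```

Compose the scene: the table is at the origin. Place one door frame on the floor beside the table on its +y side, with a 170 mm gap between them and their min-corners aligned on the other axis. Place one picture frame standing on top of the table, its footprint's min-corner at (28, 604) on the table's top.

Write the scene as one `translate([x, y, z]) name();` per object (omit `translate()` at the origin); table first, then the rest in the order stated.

table();
translate([0, 1134, 0]) door_frame();
translate([28, 604, 701]) picture_frame();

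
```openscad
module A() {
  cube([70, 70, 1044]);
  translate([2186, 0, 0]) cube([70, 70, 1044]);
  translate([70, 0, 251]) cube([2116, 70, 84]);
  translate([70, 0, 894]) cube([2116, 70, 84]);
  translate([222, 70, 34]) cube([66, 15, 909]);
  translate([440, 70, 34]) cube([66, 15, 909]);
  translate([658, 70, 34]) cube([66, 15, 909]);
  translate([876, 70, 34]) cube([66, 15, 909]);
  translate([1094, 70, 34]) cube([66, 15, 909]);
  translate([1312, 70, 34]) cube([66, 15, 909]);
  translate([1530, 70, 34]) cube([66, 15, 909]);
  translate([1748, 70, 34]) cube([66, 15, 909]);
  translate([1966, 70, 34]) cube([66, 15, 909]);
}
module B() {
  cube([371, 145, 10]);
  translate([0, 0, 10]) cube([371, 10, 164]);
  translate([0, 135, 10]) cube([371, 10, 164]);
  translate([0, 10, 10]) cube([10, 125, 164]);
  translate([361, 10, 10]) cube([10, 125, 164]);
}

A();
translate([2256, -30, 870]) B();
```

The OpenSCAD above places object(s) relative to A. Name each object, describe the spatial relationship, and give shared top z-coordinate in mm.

A is a fence section. B is an open box. The open box is beside the fence section with their tops flush at z = 1044. The shared top z-coordinate is 1044 mm.

Both tops at z = 1044 mm.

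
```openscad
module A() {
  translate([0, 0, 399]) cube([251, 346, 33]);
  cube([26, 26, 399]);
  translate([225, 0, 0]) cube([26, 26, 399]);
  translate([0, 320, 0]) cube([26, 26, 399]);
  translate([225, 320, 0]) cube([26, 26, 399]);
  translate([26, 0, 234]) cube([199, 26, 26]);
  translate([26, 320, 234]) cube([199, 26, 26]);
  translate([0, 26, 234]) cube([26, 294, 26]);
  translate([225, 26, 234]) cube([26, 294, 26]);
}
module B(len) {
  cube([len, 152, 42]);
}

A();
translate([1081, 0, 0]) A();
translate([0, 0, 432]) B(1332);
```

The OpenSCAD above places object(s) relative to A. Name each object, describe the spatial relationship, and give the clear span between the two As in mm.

A is a stool. B is a beam. A beam spans the tops of two stools. The clear span between the two stools is 830 mm.

Second stool starts at x = 1081; first ends at x = 251; clear span = 1081 − 251 = 830 mm.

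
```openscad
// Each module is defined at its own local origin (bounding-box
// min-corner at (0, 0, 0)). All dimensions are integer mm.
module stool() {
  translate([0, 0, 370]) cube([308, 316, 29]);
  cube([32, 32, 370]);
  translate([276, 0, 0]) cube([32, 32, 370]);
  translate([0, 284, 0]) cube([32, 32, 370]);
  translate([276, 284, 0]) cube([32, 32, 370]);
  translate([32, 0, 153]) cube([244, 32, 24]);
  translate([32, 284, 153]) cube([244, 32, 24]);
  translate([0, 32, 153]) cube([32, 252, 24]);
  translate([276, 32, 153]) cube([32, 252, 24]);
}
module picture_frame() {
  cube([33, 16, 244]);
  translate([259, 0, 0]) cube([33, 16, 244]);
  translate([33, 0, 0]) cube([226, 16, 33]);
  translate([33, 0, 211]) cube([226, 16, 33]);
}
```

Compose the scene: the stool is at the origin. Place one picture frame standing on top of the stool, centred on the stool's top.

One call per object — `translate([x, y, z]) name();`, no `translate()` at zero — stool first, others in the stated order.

stool();
translate([8, 150, 399]) picture_frame();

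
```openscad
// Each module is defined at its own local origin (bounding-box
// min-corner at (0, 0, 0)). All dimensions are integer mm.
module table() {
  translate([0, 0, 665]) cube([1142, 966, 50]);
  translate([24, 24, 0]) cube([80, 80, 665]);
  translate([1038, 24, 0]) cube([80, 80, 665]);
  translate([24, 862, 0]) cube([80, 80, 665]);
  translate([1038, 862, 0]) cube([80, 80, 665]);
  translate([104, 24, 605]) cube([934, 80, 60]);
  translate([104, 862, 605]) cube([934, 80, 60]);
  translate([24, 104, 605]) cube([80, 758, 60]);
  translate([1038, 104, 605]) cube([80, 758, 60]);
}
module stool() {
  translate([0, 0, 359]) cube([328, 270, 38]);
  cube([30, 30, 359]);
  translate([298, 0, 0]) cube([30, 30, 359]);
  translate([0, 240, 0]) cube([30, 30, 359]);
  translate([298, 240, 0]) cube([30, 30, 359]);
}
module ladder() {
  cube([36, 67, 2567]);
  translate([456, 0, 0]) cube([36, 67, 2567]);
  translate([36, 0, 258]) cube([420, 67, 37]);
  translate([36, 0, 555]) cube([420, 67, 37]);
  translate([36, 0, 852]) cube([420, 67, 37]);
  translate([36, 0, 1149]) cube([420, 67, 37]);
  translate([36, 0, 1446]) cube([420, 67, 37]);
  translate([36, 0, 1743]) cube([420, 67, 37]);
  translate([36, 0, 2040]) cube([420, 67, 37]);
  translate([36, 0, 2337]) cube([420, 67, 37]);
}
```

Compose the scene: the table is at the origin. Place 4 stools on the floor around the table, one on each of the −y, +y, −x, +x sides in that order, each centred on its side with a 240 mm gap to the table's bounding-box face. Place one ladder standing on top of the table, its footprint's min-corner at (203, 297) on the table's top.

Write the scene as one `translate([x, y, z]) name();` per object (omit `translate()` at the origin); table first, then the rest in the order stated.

table();
translate([407, -510, 0]) stool();
translate([407, 1206, 0]) stool();
translate([-568, 348, 0]) stool();
translate([1382, 348, 0]) stool();
translate([203, 297, 715]) ladder();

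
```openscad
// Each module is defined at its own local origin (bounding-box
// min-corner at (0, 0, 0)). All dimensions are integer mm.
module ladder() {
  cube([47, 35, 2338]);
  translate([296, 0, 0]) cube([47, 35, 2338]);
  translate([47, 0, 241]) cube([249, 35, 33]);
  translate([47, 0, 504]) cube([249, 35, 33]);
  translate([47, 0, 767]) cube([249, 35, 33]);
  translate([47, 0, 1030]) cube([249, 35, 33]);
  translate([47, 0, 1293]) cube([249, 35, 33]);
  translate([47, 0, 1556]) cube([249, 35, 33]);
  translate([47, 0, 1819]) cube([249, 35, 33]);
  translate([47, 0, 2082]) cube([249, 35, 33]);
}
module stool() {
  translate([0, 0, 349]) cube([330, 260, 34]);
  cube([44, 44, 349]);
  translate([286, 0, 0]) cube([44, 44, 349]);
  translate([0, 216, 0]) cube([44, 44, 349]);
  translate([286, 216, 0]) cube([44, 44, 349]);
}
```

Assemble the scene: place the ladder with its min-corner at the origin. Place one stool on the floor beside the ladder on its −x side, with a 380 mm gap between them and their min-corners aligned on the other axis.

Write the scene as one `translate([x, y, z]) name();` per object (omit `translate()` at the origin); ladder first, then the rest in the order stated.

ladder();
translate([-710, 0, 0]) stool();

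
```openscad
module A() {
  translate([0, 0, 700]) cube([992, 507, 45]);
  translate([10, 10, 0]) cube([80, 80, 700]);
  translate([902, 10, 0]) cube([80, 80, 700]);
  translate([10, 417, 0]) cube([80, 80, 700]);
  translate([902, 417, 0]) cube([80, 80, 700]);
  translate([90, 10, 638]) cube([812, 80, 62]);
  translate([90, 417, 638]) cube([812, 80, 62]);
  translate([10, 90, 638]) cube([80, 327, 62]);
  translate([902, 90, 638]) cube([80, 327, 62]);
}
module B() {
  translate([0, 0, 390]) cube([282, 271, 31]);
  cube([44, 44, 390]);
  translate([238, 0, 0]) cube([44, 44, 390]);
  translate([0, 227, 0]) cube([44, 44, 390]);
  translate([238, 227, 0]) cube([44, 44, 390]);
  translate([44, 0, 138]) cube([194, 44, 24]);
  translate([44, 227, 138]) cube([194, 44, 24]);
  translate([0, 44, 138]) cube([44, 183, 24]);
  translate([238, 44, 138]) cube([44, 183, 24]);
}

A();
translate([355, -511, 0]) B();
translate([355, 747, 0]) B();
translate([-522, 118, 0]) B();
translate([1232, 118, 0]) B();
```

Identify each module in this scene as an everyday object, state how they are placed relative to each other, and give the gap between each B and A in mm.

A is a table. B is a stool. Four stools sit around the table at the −y, +y, −x, +x sides. The gap between each stool and the table is 240 mm.

Each stool's nearest face is 240 mm from the table's bounding box.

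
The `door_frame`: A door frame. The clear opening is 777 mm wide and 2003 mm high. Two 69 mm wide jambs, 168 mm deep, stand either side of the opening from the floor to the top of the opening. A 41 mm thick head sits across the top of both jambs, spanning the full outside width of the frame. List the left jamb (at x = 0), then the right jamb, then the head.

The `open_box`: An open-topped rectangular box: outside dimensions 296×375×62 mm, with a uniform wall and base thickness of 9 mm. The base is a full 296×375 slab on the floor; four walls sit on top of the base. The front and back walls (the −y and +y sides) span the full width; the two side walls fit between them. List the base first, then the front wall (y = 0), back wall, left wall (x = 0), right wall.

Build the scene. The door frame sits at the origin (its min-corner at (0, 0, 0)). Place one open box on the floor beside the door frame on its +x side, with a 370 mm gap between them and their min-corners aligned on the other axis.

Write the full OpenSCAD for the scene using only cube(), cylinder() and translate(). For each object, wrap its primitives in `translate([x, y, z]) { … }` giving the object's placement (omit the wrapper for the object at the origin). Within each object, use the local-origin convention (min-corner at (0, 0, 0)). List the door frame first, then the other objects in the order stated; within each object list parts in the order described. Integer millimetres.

cube([69, 168, 2003]);
translate([846, 0, 0]) cube([69, 168, 2003]);
translate([0, 0, 2003]) cube([915, 168, 41]);
translate([1285, 0, 0]) {
  cube([296, 375, 9]);
  translate([0, 0, 9]) cube([296, 9, 53]);
  translate([0, 366, 9]) cube([296, 9, 53]);
  translate([0, 9, 9]) cube([9, 357, 53]);
  translate([287, 9, 9]) cube([9, 357, 53]);
}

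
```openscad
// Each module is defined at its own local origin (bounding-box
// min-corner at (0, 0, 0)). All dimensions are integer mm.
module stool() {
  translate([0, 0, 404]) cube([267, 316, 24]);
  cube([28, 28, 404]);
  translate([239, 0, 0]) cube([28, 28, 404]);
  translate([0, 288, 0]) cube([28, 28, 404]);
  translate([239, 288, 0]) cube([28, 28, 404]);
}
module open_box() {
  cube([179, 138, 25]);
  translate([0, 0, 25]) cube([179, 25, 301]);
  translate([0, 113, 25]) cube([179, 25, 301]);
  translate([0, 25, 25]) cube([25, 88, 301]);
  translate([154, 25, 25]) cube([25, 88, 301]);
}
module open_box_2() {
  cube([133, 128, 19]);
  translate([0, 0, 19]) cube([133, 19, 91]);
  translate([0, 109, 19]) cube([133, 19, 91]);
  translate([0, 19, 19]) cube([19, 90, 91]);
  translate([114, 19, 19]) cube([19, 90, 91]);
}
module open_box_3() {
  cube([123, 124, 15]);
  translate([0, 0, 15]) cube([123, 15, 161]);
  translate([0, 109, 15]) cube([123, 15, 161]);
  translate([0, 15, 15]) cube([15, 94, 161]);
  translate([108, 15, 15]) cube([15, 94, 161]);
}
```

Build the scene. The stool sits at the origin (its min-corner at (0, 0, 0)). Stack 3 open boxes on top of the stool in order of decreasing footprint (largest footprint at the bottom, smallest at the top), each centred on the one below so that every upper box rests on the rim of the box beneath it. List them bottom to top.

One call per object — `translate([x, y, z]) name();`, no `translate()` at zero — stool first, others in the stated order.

stool();
translate([44, 89, 428]) open_box();
translate([67, 94, 754]) open_box_2();
translate([72, 96, 864]) open_box_3();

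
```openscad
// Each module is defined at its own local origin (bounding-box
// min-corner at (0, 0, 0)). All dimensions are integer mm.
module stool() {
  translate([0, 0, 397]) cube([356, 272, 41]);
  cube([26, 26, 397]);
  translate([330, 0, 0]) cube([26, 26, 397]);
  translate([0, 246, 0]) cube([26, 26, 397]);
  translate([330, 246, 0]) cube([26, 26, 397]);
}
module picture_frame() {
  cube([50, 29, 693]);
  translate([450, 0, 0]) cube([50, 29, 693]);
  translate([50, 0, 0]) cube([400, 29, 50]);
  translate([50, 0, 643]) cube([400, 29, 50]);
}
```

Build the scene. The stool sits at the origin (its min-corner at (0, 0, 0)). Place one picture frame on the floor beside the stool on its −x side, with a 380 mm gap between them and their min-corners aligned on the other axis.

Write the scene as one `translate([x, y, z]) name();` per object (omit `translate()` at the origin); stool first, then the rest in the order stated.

stool();
translate([-880, 0, 0]) picture_frame();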